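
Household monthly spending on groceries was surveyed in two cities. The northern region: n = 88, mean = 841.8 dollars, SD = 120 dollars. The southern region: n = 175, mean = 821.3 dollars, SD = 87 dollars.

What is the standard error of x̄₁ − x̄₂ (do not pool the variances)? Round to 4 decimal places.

SE₁ = s₁/√n₁ = 120/√88 = 12.7920; SE₂ = 87/√175 = 6.5766.
Independent samples, unequal variances: SE_diff = √(SE₁² + SE₂²) = √(163.635264 + 43.25166756) = 14.3836.

14.3836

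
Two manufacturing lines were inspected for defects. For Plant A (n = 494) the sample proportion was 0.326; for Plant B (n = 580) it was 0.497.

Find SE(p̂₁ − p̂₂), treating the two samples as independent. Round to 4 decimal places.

Each SE is √(p̂(1−p̂)/n): √(0.3260·0.6740/494) = 0.02109 and √(0.4970·0.5030/580) = 0.02076.
SE(p̂₁ − p̂₂) = √(SE₁² + SE₂²) = √(0.0004447881 + 0.0004309776) = 0.02959, since the two samples are independent.

0.0296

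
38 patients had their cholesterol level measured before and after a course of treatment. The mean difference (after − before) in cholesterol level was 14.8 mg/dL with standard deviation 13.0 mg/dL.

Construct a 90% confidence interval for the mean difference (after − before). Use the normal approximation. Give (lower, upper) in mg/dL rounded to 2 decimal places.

(11.33, 18.27)

Paired design: SE = s_d/√n = 13.0/√38 = 2.1089.
z* = 1.645; margin of error = 1.645 × 2.1089 = 3.4691.
14.8 ± 3.4691 → (11.33, 18.27).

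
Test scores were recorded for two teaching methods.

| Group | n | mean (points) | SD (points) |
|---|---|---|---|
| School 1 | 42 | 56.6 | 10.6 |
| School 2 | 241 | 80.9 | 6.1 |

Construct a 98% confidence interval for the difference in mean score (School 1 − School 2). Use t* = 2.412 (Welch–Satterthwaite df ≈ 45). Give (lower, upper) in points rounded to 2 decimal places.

Standard errors of each mean: 10.6/√42 = 1.6356 and 6.1/√241 = 0.3929.
SE(x̄₁ − x̄₂) = √(1.6356² + 0.3929²) = 1.6821 for independent samples with unequal variances.
With t* = 2.412, the margin is 2.412 × 1.6821 = 4.0572.
x̄₁ − x̄₂ = 56.6 − 80.9 = -24.3000; the interval is -24.3000 ± 4.0572 = (-28.36, -20.24).

(-28.36, -20.24)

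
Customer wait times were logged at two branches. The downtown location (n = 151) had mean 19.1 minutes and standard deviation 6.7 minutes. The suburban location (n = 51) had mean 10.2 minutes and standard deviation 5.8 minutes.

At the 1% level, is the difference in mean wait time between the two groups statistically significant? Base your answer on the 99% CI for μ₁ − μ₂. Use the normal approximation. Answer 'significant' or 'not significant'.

Per-group SEs: s₁/√n₁ = 6.7/√151 = 0.5452, s₂/√n₂ = 5.8/√51 = 0.8122.
Unpooled SE of the difference: √(0.29724304 + 0.65966884) = 0.9782.
Margin of error = z* · SE = 2.576 × 0.9782 = 2.5198.
x̄₁ − x̄₂ = 19.1 − 10.2 = 8.9000.
CI: 8.9000 ± 2.5198 = (6.3802, 11.4198).
The interval (6.3802, 11.4198) does not contain 0, so the difference is significant.

significant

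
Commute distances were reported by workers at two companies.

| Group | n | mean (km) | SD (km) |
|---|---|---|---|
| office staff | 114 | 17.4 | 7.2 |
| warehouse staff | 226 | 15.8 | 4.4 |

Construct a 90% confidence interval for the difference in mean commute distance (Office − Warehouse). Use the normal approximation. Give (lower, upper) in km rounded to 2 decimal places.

SE₁ = s₁/√n₁ = 7.2/√114 = 0.6743; SE₂ = 4.4/√226 = 0.2927.
Independent samples, unequal variances: SE_diff = √(SE₁² + SE₂²) = √(0.45468049 + 0.08567329) = 0.7351.
z* = 1.645, so margin of error = 1.645 × 0.7351 = 1.2092.
Difference in means = 17.4 − 15.8 = 1.6000.
1.6000 ± 1.2092 → (0.39, 2.81).

(0.39, 2.81)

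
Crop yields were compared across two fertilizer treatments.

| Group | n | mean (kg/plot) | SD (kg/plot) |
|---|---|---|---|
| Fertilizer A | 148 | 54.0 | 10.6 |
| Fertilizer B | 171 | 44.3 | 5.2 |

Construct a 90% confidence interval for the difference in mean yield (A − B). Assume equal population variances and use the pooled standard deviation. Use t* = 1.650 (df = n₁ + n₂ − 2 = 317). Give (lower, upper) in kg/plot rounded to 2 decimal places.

(8.19, 11.21)

Pooled variance s_p² = [147·10.6² + 170·5.2²] / (148+171−2) = 66.6048, so s_p = 8.1612.
SE_diff = s_p·√(1/n₁ + 1/n₂) = 8.1612·√(1/148 + 1/171) = 0.9163.
t* = 1.650; margin = 1.650 × 0.9163 = 1.5119.
Difference = 54.0 − 44.3 = 9.7000.
9.7000 ± 1.5119 → (8.19, 11.21).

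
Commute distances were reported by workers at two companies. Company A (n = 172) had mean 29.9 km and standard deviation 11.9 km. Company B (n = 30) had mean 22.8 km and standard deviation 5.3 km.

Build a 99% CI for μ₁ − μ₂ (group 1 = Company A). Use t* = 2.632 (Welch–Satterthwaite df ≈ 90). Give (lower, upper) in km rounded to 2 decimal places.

Standard errors of each mean: 11.9/√172 = 0.9074 and 5.3/√30 = 0.9676.
SE(x̄₁ − x̄₂) = √(0.9074² + 0.9676²) = 1.3265 for independent samples with unequal variances.
With t* = 2.632, the margin is 2.632 × 1.3265 = 3.4913.
x̄₁ − x̄₂ = 29.9 − 22.8 = 7.1000; the interval is 7.1000 ± 3.4913 = (3.61, 10.59).

(3.61, 10.59)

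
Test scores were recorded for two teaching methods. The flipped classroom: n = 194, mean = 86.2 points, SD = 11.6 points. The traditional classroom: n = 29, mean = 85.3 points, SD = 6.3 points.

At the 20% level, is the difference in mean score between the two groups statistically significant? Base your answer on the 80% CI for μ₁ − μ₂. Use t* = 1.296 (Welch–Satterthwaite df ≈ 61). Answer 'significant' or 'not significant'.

not significant

Per-group SEs: s₁/√n₁ = 11.6/√194 = 0.8328, s₂/√n₂ = 6.3/√29 = 1.1699.
Unpooled SE of the difference: √(0.69355584 + 1.36866601) = 1.4360.
Margin of error = t* · SE = 1.296 × 1.4360 = 1.8611.
x̄₁ − x̄₂ = 86.2 − 85.3 = 0.9000.
CI: 0.9000 ± 1.8611 = (-0.9611, 2.7611).
The interval (-0.9611, 2.7611) contains 0, so the difference is not significant.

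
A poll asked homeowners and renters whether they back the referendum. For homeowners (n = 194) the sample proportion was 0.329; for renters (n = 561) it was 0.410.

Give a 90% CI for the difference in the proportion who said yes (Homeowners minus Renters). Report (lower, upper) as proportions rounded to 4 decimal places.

SE₁ = √(p̂₁(1−p̂₁)/n₁) = √(0.3290·0.6710/194) = 0.03373; SE₂ = √(0.4100·0.5900/561) = 0.02077.
Independent samples: SE of the difference = √(SE₁² + SE₂²) = √(0.0011377129 + 0.0004313929) = 0.03961.
z* for 90% confidence is 1.645, so the margin of error is 1.645 × 0.03961 = 0.06516.
Point estimate p̂₁ − p̂₂ = 0.3290 − 0.4100 = -0.0810.
-0.0810 ± 0.06516 → (-0.1462, -0.0158).

(-0.1462, -0.0158)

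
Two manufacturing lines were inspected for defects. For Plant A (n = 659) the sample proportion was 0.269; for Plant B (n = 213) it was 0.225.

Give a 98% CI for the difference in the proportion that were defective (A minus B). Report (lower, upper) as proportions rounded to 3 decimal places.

(-0.034, 0.122)

SE₁ = √(p̂₁(1−p̂₁)/n₁) = √(0.2690·0.7310/659) = 0.01727; SE₂ = √(0.2250·0.7750/213) = 0.02861.
Independent samples: SE of the difference = √(SE₁² + SE₂²) = √(0.0002982529 + 0.0008185321) = 0.03342.
z* for 98% confidence is 2.326, so the margin of error is 2.326 × 0.03342 = 0.07773.
Point estimate p̂₁ − p̂₂ = 0.2690 − 0.2250 = 0.0440.
0.0440 ± 0.07773 → (-0.034, 0.122).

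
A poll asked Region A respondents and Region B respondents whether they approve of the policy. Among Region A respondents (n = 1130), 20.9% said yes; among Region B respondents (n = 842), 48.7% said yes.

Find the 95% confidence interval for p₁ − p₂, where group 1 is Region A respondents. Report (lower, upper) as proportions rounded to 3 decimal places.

(-0.319, -0.237)

Each SE is √(p̂(1−p̂)/n): √(0.2090·0.7910/1130) = 0.01210 and √(0.4870·0.5130/842) = 0.01723.
SE(p̂₁ − p̂₂) = √(SE₁² + SE₂²) = √(0.00014641 + 0.0002968729) = 0.02105, since the two samples are independent.
At 95% confidence z* = 1.960; margin = 1.960 × 0.02105 = 0.04126.
The difference is 0.2090 − 0.4870 = -0.2780, so the interval is -0.2780 ± 0.04126 = (-0.319, -0.237).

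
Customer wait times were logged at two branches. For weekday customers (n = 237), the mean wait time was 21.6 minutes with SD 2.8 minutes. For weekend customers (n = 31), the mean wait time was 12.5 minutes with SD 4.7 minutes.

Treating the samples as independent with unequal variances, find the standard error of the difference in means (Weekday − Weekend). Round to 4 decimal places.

0.8635

SE₁ = s₁/√n₁ = 2.8/√237 = 0.1819; SE₂ = 4.7/√31 = 0.8441.
Independent samples, unequal variances: SE_diff = √(SE₁² + SE₂²) = √(0.03308761 + 0.71250481) = 0.8635.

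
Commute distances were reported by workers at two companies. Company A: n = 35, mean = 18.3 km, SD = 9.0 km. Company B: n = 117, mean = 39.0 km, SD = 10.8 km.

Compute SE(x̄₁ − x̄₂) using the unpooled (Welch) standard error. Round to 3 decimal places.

1.820

Standard errors of each mean: 9.0/√35 = 1.5213 and 10.8/√117 = 0.9985.
SE(x̄₁ − x̄₂) = √(1.5213² + 0.9985²) = 1.8197 for independent samples with unequal variances.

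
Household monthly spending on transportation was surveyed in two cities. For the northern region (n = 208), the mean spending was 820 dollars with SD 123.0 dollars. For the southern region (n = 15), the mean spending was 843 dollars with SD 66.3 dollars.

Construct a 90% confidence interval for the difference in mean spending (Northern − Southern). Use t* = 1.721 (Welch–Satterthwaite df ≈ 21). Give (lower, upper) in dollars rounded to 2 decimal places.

SE₁ = s₁/√n₁ = 123.0/√208 = 8.5285; SE₂ = 66.3/√15 = 17.1186.
Independent samples, unequal variances: SE_diff = √(SE₁² + SE₂²) = √(72.73531225 + 293.04646596) = 19.1254.
t* = 1.721, so margin of error = 1.721 × 19.1254 = 32.9148.
Difference in means = 820 − 843 = -23.0000.
-23.0000 ± 32.9148 → (-55.91, 9.91).

(-55.91, 9.91)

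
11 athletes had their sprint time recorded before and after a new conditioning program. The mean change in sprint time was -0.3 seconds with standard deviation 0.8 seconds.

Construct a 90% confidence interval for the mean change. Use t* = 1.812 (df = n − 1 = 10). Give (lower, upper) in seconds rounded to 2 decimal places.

(-0.74, 0.14)

This is a matched-pairs design, so SE = s_d/√n = 0.8/√11 = 0.2412.
Margin = 1.812 × 0.2412 = 0.4371; the interval is -0.3 ± 0.4371 = (-0.74, 0.14).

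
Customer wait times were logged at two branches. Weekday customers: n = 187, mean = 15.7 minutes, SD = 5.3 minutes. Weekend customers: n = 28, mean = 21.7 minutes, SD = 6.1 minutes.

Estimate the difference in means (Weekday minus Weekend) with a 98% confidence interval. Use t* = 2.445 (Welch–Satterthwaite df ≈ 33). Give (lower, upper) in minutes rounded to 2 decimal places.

Standard errors of each mean: 5.3/√187 = 0.3876 and 6.1/√28 = 1.1528.
SE(x̄₁ − x̄₂) = √(0.3876² + 1.1528²) = 1.2162 for independent samples with unequal variances.
With t* = 2.445, the margin is 2.445 × 1.2162 = 2.9736.
x̄₁ − x̄₂ = 15.7 − 21.7 = -6.0000; the interval is -6.0000 ± 2.9736 = (-8.97, -3.03).

(-8.97, -3.03)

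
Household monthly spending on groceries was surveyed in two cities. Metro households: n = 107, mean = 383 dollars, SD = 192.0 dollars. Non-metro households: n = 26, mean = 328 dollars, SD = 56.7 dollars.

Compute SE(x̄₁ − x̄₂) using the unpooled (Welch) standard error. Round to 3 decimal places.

21.637

SE₁ = s₁/√n₁ = 192.0/√107 = 18.5613; SE₂ = 56.7/√26 = 11.1198.
Independent samples, unequal variances: SE_diff = √(SE₁² + SE₂²) = √(344.52185769 + 123.64995204) = 21.6373.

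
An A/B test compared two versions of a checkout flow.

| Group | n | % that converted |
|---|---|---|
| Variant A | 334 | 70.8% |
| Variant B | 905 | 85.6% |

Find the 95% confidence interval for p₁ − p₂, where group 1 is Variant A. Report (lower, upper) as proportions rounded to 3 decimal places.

(-0.202, -0.094)

The two standard errors are √(0.7080×0.2920/334) = 0.02488 and √(0.8560×0.1440/905) = 0.01167.
Because the samples are independent, SE_diff = √(0.02488² + 0.01167²) = 0.02748.
Using z* = 1.960 for 95%, ME = 1.960 × 0.02748 = 0.05386.
p̂₁ − p̂₂ = -0.1480; interval -0.1480 ± 0.05386 gives (-0.202, -0.094).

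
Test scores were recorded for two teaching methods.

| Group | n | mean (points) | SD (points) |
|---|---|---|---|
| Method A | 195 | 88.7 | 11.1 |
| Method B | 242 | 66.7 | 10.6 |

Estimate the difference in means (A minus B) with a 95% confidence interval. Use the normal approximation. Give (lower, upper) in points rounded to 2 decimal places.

SE₁ = s₁/√n₁ = 11.1/√195 = 0.7949; SE₂ = 10.6/√242 = 0.6814.
Independent samples, unequal variances: SE_diff = √(SE₁² + SE₂²) = √(0.63186601 + 0.46430596) = 1.0470.
z* = 1.960, so margin of error = 1.960 × 1.0470 = 2.0521.
Difference in means = 88.7 − 66.7 = 22.0000.
22.0000 ± 2.0521 → (19.95, 24.05).

(19.95, 24.05)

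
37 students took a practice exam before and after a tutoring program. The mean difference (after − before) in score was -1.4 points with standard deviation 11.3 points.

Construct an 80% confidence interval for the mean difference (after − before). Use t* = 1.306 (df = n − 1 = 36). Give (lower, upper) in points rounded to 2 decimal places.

Paired design: SE = s_d/√n = 11.3/√37 = 1.8577.
t* = 1.306; margin of error = 1.306 × 1.8577 = 2.4262.
-1.4 ± 2.4262 → (-3.83, 1.03).

(-3.83, 1.03)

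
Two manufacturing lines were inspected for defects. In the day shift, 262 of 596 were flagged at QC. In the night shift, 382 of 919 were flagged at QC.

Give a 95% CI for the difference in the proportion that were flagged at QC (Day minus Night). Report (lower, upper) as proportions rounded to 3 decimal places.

(-0.027, 0.075)

First, p̂₁ = 262/596 = 0.4396; p̂₂ = 382/919 = 0.4157.
The two standard errors are √(0.4396×0.5604/596) = 0.02033 and √(0.4157×0.5843/919) = 0.01626.
Because the samples are independent, SE_diff = √(0.02033² + 0.01626²) = 0.02603.
Using z* = 1.960 for 95%, ME = 1.960 × 0.02603 = 0.05102.
p̂₁ − p̂₂ = 0.0239; interval 0.0239 ± 0.05102 gives (-0.027, 0.075).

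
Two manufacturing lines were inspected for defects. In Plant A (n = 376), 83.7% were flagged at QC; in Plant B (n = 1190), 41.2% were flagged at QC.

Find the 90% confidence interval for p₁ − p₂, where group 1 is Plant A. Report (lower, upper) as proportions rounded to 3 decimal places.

(0.386, 0.464)

SE₁ = √(p̂₁(1−p̂₁)/n₁) = √(0.8370·0.1630/376) = 0.01905; SE₂ = √(0.4120·0.5880/1190) = 0.01427.
Independent samples: SE of the difference = √(SE₁² + SE₂²) = √(0.0003629025 + 0.0002036329) = 0.02380.
z* for 90% confidence is 1.645, so the margin of error is 1.645 × 0.02380 = 0.03915.
Point estimate p̂₁ − p̂₂ = 0.8370 − 0.4120 = 0.4250.
0.4250 ± 0.03915 → (0.386, 0.464).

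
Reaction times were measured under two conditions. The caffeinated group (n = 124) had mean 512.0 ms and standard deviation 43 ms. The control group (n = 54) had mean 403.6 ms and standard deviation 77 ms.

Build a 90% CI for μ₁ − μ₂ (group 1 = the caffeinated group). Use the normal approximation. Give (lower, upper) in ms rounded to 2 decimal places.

(90.03, 126.77)

SE₁ = s₁/√n₁ = 43/√124 = 3.8615; SE₂ = 77/√54 = 10.4784.
Independent samples, unequal variances: SE_diff = √(SE₁² + SE₂²) = √(14.91118225 + 109.79686656) = 11.1673.
z* = 1.645, so margin of error = 1.645 × 11.1673 = 18.3702.
Difference in means = 512.0 − 403.6 = 108.4000.
108.4000 ± 18.3702 → (90.03, 126.77).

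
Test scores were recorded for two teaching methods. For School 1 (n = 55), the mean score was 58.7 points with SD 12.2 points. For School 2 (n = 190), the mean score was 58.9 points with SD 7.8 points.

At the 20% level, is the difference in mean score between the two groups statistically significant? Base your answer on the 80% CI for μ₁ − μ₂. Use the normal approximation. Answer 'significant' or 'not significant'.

Standard errors of each mean: 12.2/√55 = 1.6450 and 7.8/√190 = 0.5659.
SE(x̄₁ − x̄₂) = √(1.6450² + 0.5659²) = 1.7396 for independent samples with unequal variances.
With z* = 1.282, the margin is 1.282 × 1.7396 = 2.2302.
x̄₁ − x̄₂ = 58.7 − 58.9 = -0.2000; the interval is -0.2000 ± 2.2302 = (-2.4302, 2.0302).
The interval (-2.4302, 2.0302) contains 0, so the difference is not significant.

not significant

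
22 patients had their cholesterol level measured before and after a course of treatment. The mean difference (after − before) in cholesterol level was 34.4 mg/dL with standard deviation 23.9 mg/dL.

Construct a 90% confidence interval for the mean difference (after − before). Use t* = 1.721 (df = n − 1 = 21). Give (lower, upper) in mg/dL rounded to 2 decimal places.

This is a matched-pairs design, so SE = s_d/√n = 23.9/√22 = 5.0955.
Margin = 1.721 × 5.0955 = 8.7694; the interval is 34.4 ± 8.7694 = (25.63, 43.17).

(25.63, 43.17)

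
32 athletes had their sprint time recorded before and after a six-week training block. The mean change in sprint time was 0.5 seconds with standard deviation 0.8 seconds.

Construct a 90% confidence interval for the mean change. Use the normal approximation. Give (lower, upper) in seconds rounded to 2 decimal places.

Paired design: SE = s_d/√n = 0.8/√32 = 0.1414.
z* = 1.645; margin of error = 1.645 × 0.1414 = 0.2326.
0.5 ± 0.2326 → (0.27, 0.73).

(0.27, 0.73)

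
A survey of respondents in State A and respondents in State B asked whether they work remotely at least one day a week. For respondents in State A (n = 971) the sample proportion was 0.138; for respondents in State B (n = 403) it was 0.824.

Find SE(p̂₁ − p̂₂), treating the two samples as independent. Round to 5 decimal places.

SE₁ = √(p̂₁(1−p̂₁)/n₁) = √(0.1380·0.8620/971) = 0.01107; SE₂ = √(0.8240·0.1760/403) = 0.01897.
Independent samples: SE of the difference = √(SE₁² + SE₂²) = √(0.0001225449 + 0.0003598609) = 0.02196.

0.02196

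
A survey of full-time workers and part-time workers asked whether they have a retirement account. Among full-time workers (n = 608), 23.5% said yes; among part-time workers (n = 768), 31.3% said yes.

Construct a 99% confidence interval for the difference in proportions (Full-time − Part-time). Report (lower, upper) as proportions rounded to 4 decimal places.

(-0.1398, -0.0162)

The two standard errors are √(0.2350×0.7650/608) = 0.01720 and √(0.3130×0.6870/768) = 0.01673.
Because the samples are independent, SE_diff = √(0.01720² + 0.01673²) = 0.02399.
Using z* = 2.576 for 99%, ME = 2.576 × 0.02399 = 0.06180.
p̂₁ − p̂₂ = -0.0780; interval -0.0780 ± 0.06180 gives (-0.1398, -0.0162).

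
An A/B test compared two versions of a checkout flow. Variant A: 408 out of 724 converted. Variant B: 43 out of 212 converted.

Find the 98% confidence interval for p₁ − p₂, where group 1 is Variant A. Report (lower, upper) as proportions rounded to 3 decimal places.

First, p̂₁ = 408/724 = 0.5635; p̂₂ = 43/212 = 0.2028.
The two standard errors are √(0.5635×0.4365/724) = 0.01843 and √(0.2028×0.7972/212) = 0.02762.
Because the samples are independent, SE_diff = √(0.01843² + 0.02762²) = 0.03320.
Using z* = 2.326 for 98%, ME = 2.326 × 0.03320 = 0.07722.
p̂₁ − p̂₂ = 0.3607; interval 0.3607 ± 0.07722 gives (0.283, 0.438).

(0.283, 0.438)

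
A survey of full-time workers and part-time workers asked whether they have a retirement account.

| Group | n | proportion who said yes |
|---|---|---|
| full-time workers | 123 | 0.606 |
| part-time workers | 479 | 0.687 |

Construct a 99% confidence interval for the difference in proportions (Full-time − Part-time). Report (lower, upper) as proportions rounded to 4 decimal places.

(-0.2069, 0.0449)

SE₁ = √(p̂₁(1−p̂₁)/n₁) = √(0.6060·0.3940/123) = 0.04406; SE₂ = √(0.6870·0.3130/479) = 0.02119.
Independent samples: SE of the difference = √(SE₁² + SE₂²) = √(0.0019412836 + 0.0004490161) = 0.04889.
z* for 99% confidence is 2.576, so the margin of error is 2.576 × 0.04889 = 0.12594.
Point estimate p̂₁ − p̂₂ = 0.6060 − 0.6870 = -0.0810.
-0.0810 ± 0.12594 → (-0.2069, 0.0449).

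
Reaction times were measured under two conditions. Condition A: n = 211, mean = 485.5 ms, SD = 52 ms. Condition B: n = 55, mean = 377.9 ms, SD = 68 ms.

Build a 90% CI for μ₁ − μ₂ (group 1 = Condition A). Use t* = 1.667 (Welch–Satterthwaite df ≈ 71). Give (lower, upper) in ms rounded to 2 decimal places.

Standard errors of each mean: 52/√211 = 3.5798 and 68/√55 = 9.1691.
SE(x̄₁ − x̄₂) = √(3.5798² + 9.1691²) = 9.8431 for independent samples with unequal variances.
With t* = 1.667, the margin is 1.667 × 9.8431 = 16.4084.
x̄₁ − x̄₂ = 485.5 − 377.9 = 107.6000; the interval is 107.6000 ± 16.4084 = (91.19, 124.01).

(91.19, 124.01)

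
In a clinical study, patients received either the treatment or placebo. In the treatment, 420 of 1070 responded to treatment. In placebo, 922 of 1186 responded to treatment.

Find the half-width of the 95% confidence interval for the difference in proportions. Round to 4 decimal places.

Sample proportions: 420/1070 = 0.3925, 922/1186 = 0.7774.
Each SE is √(p̂(1−p̂)/n): √(0.3925·0.6075/1070) = 0.01493 and √(0.7774·0.2226/1186) = 0.01208.
SE(p̂₁ − p̂₂) = √(SE₁² + SE₂²) = √(0.0002229049 + 0.0001459264) = 0.01920, since the two samples are independent.
At 95% confidence z* = 1.960; margin = 1.960 × 0.01920 = 0.03763.

0.0376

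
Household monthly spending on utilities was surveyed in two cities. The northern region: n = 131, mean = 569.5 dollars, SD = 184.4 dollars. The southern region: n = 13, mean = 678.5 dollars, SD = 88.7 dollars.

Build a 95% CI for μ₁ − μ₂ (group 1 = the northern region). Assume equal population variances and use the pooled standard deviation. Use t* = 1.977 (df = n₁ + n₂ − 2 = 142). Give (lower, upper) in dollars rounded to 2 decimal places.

(-211.51, -6.49)

Pooled variance s_p² = [130·184.4² + 12·88.7²] / (131+13−2) = 31794.7118, so s_p = 178.3107.
SE_diff = s_p·√(1/n₁ + 1/n₂) = 178.3107·√(1/131 + 1/13) = 51.8503.
t* = 1.977; margin = 1.977 × 51.8503 = 102.5080.
Difference = 569.5 − 678.5 = -109.0000.
-109.0000 ± 102.5080 → (-211.51, -6.49).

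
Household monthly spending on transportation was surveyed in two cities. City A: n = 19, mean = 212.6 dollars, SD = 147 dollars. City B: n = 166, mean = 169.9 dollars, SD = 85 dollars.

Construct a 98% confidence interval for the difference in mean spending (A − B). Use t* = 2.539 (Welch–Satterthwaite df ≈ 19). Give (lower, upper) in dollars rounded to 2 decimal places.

(-44.55, 129.95)

Per-group SEs: s₁/√n₁ = 147/√19 = 33.7241, s₂/√n₂ = 85/√166 = 6.5973.
Unpooled SE of the difference: √(1137.31492081 + 43.52436729) = 34.3633.
Margin of error = t* · SE = 2.539 × 34.3633 = 87.2484.
x̄₁ − x̄₂ = 212.6 − 169.9 = 42.7000.
CI: 42.7000 ± 87.2484 = (-44.55, 129.95).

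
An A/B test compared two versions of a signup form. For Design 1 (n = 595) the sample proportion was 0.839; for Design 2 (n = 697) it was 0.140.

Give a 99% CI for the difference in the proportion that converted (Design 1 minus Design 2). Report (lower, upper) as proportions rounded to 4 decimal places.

(0.6475, 0.7505)

Each SE is √(p̂(1−p̂)/n): √(0.8390·0.1610/595) = 0.01507 and √(0.1400·0.8600/697) = 0.01314.
SE(p̂₁ − p̂₂) = √(SE₁² + SE₂²) = √(0.0002271049 + 0.0001726596) = 0.01999, since the two samples are independent.
At 99% confidence z* = 2.576; margin = 2.576 × 0.01999 = 0.05149.
The difference is 0.8390 − 0.1400 = 0.6990, so the interval is 0.6990 ± 0.05149 = (0.6475, 0.7505).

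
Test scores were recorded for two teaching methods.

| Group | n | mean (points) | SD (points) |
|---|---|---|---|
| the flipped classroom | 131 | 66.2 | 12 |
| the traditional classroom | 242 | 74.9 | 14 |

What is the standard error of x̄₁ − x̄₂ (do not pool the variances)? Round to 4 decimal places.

SE₁ = s₁/√n₁ = 12/√131 = 1.0484; SE₂ = 14/√242 = 0.9000.
Independent samples, unequal variances: SE_diff = √(SE₁² + SE₂²) = √(1.09914256 + 0.81) = 1.3817.

1.3817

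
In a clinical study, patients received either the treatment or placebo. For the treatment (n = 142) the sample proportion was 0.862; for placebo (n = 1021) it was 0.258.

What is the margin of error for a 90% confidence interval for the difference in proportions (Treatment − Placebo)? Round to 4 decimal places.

Each SE is √(p̂(1−p̂)/n): √(0.8620·0.1380/142) = 0.02894 and √(0.2580·0.7420/1021) = 0.01369.
SE(p̂₁ − p̂₂) = √(SE₁² + SE₂²) = √(0.0008375236 + 0.0001874161) = 0.03201, since the two samples are independent.
At 90% confidence z* = 1.645; margin = 1.645 × 0.03201 = 0.05266.

0.0527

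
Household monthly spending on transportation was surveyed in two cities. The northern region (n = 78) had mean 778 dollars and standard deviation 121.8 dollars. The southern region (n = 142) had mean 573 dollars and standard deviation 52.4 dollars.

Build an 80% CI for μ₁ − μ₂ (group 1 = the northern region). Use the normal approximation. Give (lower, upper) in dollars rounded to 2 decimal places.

(186.44, 223.56)

Standard errors of each mean: 121.8/√78 = 13.7911 and 52.4/√142 = 4.3973.
SE(x̄₁ − x̄₂) = √(13.7911² + 4.3973²) = 14.4752 for independent samples with unequal variances.
With z* = 1.282, the margin is 1.282 × 14.4752 = 18.5572.
x̄₁ − x̄₂ = 778 − 573 = 205.0000; the interval is 205.0000 ± 18.5572 = (186.44, 223.56).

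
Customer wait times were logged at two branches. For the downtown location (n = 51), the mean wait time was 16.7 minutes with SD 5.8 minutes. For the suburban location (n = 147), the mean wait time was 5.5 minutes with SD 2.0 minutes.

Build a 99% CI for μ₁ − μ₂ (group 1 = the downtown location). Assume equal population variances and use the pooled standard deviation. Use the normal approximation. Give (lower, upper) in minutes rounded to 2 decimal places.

(9.78, 12.62)

Pooled variance s_p² = [50·5.8² + 146·2.0²] / (51+147−2) = 11.5612, so s_p = 3.4002.
SE_diff = s_p·√(1/n₁ + 1/n₂) = 3.4002·√(1/51 + 1/147) = 0.5526.
z* = 2.576; margin = 2.576 × 0.5526 = 1.4235.
Difference = 16.7 − 5.5 = 11.2000.
11.2000 ± 1.4235 → (9.78, 12.62).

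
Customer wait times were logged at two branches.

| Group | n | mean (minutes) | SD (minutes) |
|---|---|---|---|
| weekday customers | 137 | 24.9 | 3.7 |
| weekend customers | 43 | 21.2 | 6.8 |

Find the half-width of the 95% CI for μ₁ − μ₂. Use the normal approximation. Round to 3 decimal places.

2.125

SE₁ = s₁/√n₁ = 3.7/√137 = 0.3161; SE₂ = 6.8/√43 = 1.0370.
Independent samples, unequal variances: SE_diff = √(SE₁² + SE₂²) = √(0.09991921 + 1.075369) = 1.0841.
z* = 1.960, so margin of error = 1.960 × 1.0841 = 2.1248.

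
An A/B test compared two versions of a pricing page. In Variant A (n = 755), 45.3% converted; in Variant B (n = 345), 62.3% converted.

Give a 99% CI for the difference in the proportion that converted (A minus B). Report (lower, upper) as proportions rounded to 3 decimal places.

(-0.252, -0.088)

Each SE is √(p̂(1−p̂)/n): √(0.4530·0.5470/755) = 0.01812 and √(0.6230·0.3770/345) = 0.02609.
SE(p̂₁ − p̂₂) = √(SE₁² + SE₂²) = √(0.0003283344 + 0.0006806881) = 0.03177, since the two samples are independent.
At 99% confidence z* = 2.576; margin = 2.576 × 0.03177 = 0.08184.
The difference is 0.4530 − 0.6230 = -0.1700, so the interval is -0.1700 ± 0.08184 = (-0.252, -0.088).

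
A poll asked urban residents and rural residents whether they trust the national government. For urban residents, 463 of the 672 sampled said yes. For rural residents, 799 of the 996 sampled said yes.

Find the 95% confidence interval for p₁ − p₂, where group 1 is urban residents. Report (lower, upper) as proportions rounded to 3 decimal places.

(-0.156, -0.070)

Sample proportions: 463/672 = 0.6890, 799/996 = 0.8022.
Each SE is √(p̂(1−p̂)/n): √(0.6890·0.3110/672) = 0.01786 and √(0.8022·0.1978/996) = 0.01262.
SE(p̂₁ − p̂₂) = √(SE₁² + SE₂²) = √(0.0003189796 + 0.0001592644) = 0.02187, since the two samples are independent.
At 95% confidence z* = 1.960; margin = 1.960 × 0.02187 = 0.04287.
The difference is 0.6890 − 0.8022 = -0.1132, so the interval is -0.1132 ± 0.04287 = (-0.156, -0.070).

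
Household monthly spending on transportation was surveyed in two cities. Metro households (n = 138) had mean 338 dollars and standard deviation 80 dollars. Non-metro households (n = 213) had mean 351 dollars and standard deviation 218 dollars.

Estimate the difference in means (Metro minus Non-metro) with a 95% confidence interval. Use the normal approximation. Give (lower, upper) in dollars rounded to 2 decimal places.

(-45.18, 19.18)

Standard errors of each mean: 80/√138 = 6.8101 and 218/√213 = 14.9371.
SE(x̄₁ − x̄₂) = √(6.8101² + 14.9371²) = 16.4163 for independent samples with unequal variances.
With z* = 1.960, the margin is 1.960 × 16.4163 = 32.1759.
x̄₁ − x̄₂ = 338 − 351 = -13.0000; the interval is -13.0000 ± 32.1759 = (-45.18, 19.18).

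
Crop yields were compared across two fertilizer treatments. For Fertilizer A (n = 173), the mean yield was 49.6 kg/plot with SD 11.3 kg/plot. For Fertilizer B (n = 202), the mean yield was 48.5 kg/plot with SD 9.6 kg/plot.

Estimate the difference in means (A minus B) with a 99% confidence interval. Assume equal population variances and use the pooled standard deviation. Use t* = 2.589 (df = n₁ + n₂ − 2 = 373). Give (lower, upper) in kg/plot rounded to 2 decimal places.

(-1.69, 3.89)

s_p = √[((n₁−1)s₁² + (n₂−1)s₂²)/(n₁+n₂−2)] = √[(172·11.3² + 201·9.6²)/373] = 10.4184.
SE = 10.4184·√(1/173 + 1/202) = 1.0792.
With t* = 2.589, margin = 2.589 × 1.0792 = 2.7940.
x̄₁ − x̄₂ = 49.6 − 48.5 = 1.1000; interval 1.1000 ± 2.7940 = (-1.69, 3.89).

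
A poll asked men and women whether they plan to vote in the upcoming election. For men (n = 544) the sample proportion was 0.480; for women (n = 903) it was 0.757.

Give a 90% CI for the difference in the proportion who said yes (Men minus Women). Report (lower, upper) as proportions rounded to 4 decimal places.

The two standard errors are √(0.4800×0.5200/544) = 0.02142 and √(0.7570×0.2430/903) = 0.01427.
Because the samples are independent, SE_diff = √(0.02142² + 0.01427²) = 0.02574.
Using z* = 1.645 for 90%, ME = 1.645 × 0.02574 = 0.04234.
p̂₁ − p̂₂ = -0.2770; interval -0.2770 ± 0.04234 gives (-0.3193, -0.2347).

(-0.3193, -0.2347)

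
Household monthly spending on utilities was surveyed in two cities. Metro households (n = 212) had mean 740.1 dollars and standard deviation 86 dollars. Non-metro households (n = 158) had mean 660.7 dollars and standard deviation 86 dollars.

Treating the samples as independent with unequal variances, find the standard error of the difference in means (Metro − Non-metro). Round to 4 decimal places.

SE₁ = s₁/√n₁ = 86/√212 = 5.9065; SE₂ = 86/√158 = 6.8418.
Independent samples, unequal variances: SE_diff = √(SE₁² + SE₂²) = √(34.88674225 + 46.81022724) = 9.0386.

9.0386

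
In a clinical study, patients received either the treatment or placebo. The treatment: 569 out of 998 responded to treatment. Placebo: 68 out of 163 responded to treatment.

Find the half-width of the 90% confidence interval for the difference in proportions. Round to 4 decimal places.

p̂₁ = 569/998 = 0.5701 and p̂₂ = 68/163 = 0.4172.
SE₁ = √(p̂₁(1−p̂₁)/n₁) = √(0.5701·0.4299/998) = 0.01567; SE₂ = √(0.4172·0.5828/163) = 0.03862.
Independent samples: SE of the difference = √(SE₁² + SE₂²) = √(0.0002455489 + 0.0014915044) = 0.04168.
z* for 90% confidence is 1.645, so the margin of error is 1.645 × 0.04168 = 0.06856.

0.0686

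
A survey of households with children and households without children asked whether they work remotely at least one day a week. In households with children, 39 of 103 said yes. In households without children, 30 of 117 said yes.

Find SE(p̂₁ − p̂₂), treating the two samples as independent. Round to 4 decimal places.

First, p̂₁ = 39/103 = 0.3786; p̂₂ = 30/117 = 0.2564.
The two standard errors are √(0.3786×0.6214/103) = 0.04779 and √(0.2564×0.7436/117) = 0.04037.
Because the samples are independent, SE_diff = √(0.04779² + 0.04037²) = 0.06256.

0.0626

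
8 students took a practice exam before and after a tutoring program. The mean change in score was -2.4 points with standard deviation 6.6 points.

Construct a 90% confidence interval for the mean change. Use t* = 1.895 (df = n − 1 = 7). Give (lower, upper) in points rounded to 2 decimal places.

(-6.82, 2.02)

Paired design: SE = s_d/√n = 6.6/√8 = 2.3335.
t* = 1.895; margin of error = 1.895 × 2.3335 = 4.4220.
-2.4 ± 4.4220 → (-6.82, 2.02).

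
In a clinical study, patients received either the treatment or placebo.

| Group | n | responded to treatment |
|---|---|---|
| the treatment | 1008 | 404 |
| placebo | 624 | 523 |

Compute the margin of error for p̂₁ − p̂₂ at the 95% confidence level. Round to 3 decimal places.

0.042

p̂₁ = 404/1008 = 0.4008 and p̂₂ = 523/624 = 0.8381.
SE₁ = √(p̂₁(1−p̂₁)/n₁) = √(0.4008·0.5992/1008) = 0.01544; SE₂ = √(0.8381·0.1619/624) = 0.01475.
Independent samples: SE of the difference = √(SE₁² + SE₂²) = √(0.0002383936 + 0.0002175625) = 0.02135.
z* for 95% confidence is 1.960, so the margin of error is 1.960 × 0.02135 = 0.04185.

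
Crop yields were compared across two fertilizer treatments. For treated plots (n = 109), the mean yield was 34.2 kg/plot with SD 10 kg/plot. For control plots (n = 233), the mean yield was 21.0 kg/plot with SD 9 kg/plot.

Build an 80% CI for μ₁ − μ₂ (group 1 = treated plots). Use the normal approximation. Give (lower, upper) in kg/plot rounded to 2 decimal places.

SE₁ = s₁/√n₁ = 10/√109 = 0.9578; SE₂ = 9/√233 = 0.5896.
Independent samples, unequal variances: SE_diff = √(SE₁² + SE₂²) = √(0.91738084 + 0.34762816) = 1.1247.
z* = 1.282, so margin of error = 1.282 × 1.1247 = 1.4419.
Difference in means = 34.2 − 21.0 = 13.2000.
13.2000 ± 1.4419 → (11.76, 14.64).

(11.76, 14.64)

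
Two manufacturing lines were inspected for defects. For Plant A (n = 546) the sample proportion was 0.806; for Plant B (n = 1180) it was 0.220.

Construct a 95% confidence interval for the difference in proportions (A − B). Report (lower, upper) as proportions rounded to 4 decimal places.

Each SE is √(p̂(1−p̂)/n): √(0.8060·0.1940/546) = 0.01692 and √(0.2200·0.7800/1180) = 0.01206.
SE(p̂₁ − p̂₂) = √(SE₁² + SE₂²) = √(0.0002862864 + 0.0001454436) = 0.02078, since the two samples are independent.
At 95% confidence z* = 1.960; margin = 1.960 × 0.02078 = 0.04073.
The difference is 0.8060 − 0.2200 = 0.5860, so the interval is 0.5860 ± 0.04073 = (0.5453, 0.6267).

(0.5453, 0.6267)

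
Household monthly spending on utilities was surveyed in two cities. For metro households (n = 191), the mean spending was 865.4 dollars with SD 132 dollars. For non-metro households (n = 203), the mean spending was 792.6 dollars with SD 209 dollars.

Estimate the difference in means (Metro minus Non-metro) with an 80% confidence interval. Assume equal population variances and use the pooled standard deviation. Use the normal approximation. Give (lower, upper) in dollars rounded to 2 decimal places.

(50.06, 95.54)

s_p = √[((n₁−1)s₁² + (n₂−1)s₂²)/(n₁+n₂−2)] = √[(190·132² + 202·209²)/392] = 175.9386.
SE = 175.9386·√(1/191 + 1/203) = 17.7355.
With z* = 1.282, margin = 1.282 × 17.7355 = 22.7369.
x̄₁ − x̄₂ = 865.4 − 792.6 = 72.8000; interval 72.8000 ± 22.7369 = (50.06, 95.54).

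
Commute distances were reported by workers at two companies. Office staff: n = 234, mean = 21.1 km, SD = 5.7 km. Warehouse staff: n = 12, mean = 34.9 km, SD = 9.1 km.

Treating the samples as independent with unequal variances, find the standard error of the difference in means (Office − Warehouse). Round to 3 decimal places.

SE₁ = s₁/√n₁ = 5.7/√234 = 0.3726; SE₂ = 9.1/√12 = 2.6269.
Independent samples, unequal variances: SE_diff = √(SE₁² + SE₂²) = √(0.13883076 + 6.90060361) = 2.6532.

2.653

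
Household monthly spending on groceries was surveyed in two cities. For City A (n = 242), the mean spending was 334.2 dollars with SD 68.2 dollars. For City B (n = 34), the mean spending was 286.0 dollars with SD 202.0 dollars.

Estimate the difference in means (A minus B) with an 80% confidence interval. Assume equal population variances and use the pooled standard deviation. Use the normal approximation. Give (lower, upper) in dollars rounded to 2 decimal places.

s_p = √[((n₁−1)s₁² + (n₂−1)s₂²)/(n₁+n₂−2)] = √[(241·68.2² + 33·202.0²)/274] = 94.8968.
SE = 94.8968·√(1/242 + 1/34) = 17.3804.
With z* = 1.282, margin = 1.282 × 17.3804 = 22.2817.
x̄₁ − x̄₂ = 334.2 − 286.0 = 48.2000; interval 48.2000 ± 22.2817 = (25.92, 70.48).

(25.92, 70.48)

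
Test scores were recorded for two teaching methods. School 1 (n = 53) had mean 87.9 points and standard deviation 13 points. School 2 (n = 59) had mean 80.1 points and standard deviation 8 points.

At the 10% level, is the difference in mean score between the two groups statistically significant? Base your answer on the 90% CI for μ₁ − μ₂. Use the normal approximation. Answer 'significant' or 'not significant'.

significant

Standard errors of each mean: 13/√53 = 1.7857 and 8/√59 = 1.0415.
SE(x̄₁ − x̄₂) = √(1.7857² + 1.0415²) = 2.0672 for independent samples with unequal variances.
With z* = 1.645, the margin is 1.645 × 2.0672 = 3.4005.
x̄₁ − x̄₂ = 87.9 − 80.1 = 7.8000; the interval is 7.8000 ± 3.4005 = (4.3995, 11.2005).
The interval (4.3995, 11.2005) does not contain 0, so the difference is significant.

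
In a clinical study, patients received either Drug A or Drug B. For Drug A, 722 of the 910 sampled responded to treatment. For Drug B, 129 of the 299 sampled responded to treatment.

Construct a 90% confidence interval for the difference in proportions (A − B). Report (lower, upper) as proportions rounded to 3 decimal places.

(0.310, 0.414)

p̂₁ = 722/910 = 0.7934 and p̂₂ = 129/299 = 0.4314.
SE₁ = √(p̂₁(1−p̂₁)/n₁) = √(0.7934·0.2066/910) = 0.01342; SE₂ = √(0.4314·0.5686/299) = 0.02864.
Independent samples: SE of the difference = √(SE₁² + SE₂²) = √(0.0001800964 + 0.0008202496) = 0.03163.
z* for 90% confidence is 1.645, so the margin of error is 1.645 × 0.03163 = 0.05203.
Point estimate p̂₁ − p̂₂ = 0.7934 − 0.4314 = 0.3620.
0.3620 ± 0.05203 → (0.310, 0.414).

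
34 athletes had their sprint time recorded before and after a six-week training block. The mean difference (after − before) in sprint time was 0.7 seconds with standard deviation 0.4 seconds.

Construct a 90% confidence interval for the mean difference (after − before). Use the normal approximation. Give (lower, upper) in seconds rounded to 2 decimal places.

(0.59, 0.81)

Paired design: SE = s_d/√n = 0.4/√34 = 0.0686.
z* = 1.645; margin of error = 1.645 × 0.0686 = 0.1128.
0.7 ± 0.1128 → (0.59, 0.81).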